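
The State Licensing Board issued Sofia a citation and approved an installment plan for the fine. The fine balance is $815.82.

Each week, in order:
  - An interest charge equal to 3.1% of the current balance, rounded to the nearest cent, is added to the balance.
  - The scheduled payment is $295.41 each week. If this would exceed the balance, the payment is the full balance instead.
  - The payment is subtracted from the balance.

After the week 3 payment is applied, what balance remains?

$0.00

Week 1: $815.82 +$25.29 interest = $841.11; pay $295.41 → $545.70
Week 2: $545.70 +$16.92 interest = $562.62; pay $295.41 → $267.21
Week 3: $267.21 +$8.28 interest = $275.49; pay $275.49 → $0.00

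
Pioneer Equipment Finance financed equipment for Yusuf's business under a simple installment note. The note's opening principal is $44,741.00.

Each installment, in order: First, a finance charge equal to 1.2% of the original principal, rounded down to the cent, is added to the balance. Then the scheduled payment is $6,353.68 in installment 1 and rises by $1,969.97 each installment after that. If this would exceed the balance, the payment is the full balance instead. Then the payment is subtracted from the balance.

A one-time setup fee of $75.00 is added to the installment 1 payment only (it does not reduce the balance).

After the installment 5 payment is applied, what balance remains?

$0.00

Installment 1: opening $44,741.00; interest $536.89 → $45,277.89; payment $6,353.68 (+ $75.00 fee); balance $38,924.21
Installment 2: opening $38,924.21; interest $536.89 → $39,461.10; payment $8,323.65; balance $31,137.45
Installment 3: opening $31,137.45; interest $536.89 → $31,674.34; payment $10,293.62; balance $21,380.72
Installment 4: opening $21,380.72; interest $536.89 → $21,917.61; payment $12,263.59; balance $9,654.02
Installment 5: opening $9,654.02; interest $536.89 → $10,190.91; payment $10,190.91; balance $0.00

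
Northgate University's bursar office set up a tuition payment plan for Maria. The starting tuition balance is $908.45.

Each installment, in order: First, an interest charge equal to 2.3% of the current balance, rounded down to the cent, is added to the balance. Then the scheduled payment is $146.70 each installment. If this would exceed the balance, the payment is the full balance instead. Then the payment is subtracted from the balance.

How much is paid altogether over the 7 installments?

$991.54

Installment 1: opening $908.45; interest $20.89 → $929.34; payment $146.70; balance $782.64
Installment 2: opening $782.64; interest $18.00 → $800.64; payment $146.70; balance $653.94
Installment 3: opening $653.94; interest $15.04 → $668.98; payment $146.70; balance $522.28
Installment 4: opening $522.28; interest $12.01 → $534.29; payment $146.70; balance $387.59
Installment 5: opening $387.59; interest $8.91 → $396.50; payment $146.70; balance $249.80
Installment 6: opening $249.80; interest $5.74 → $255.54; payment $146.70; balance $108.84
Installment 7: opening $108.84; interest $2.50 → $111.34; payment $111.34; balance $0.00
Total paid: $991.54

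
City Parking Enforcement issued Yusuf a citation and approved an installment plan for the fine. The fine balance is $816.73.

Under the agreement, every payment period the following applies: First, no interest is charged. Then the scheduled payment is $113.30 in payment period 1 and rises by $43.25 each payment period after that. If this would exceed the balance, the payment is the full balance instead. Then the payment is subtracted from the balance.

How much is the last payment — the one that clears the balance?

Payment period 1: $816.73 − $113.30 → $703.43
Payment period 2: $703.43 − $156.55 → $546.88
Payment period 3: $546.88 − $199.80 → $347.08
Payment period 4: $347.08 − $243.05 → $104.03
Payment period 5: $104.03 − $104.03 → $0.00

$104.03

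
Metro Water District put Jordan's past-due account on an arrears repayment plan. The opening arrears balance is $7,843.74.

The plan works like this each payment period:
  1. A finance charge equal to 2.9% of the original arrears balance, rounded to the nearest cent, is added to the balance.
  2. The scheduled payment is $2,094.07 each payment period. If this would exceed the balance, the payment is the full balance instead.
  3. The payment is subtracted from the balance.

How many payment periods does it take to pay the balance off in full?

5

Payment period 1: $7,843.74 +$227.47 interest = $8,071.21; pay $2,094.07 → $5,977.14
Payment period 2: $5,977.14 +$227.47 interest = $6,204.61; pay $2,094.07 → $4,110.54
Payment period 3: $4,110.54 +$227.47 interest = $4,338.01; pay $2,094.07 → $2,243.94
Payment period 4: $2,243.94 +$227.47 interest = $2,471.41; pay $2,094.07 → $377.34
Payment period 5: $377.34 +$227.47 interest = $604.81; pay $604.81 → $0.00
Balance reaches $0.00 in payment period 5.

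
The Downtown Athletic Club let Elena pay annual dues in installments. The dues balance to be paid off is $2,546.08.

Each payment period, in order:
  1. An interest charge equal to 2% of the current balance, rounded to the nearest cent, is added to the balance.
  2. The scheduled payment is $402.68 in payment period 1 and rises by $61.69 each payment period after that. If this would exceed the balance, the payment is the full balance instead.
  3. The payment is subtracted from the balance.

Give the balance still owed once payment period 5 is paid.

Payment period 1: $2,546.08 +$50.92 interest = $2,597.00; pay $402.68 → $2,194.32
Payment period 2: $2,194.32 +$43.89 interest = $2,238.21; pay $464.37 → $1,773.84
Payment period 3: $1,773.84 +$35.48 interest = $1,809.32; pay $526.06 → $1,283.26
Payment period 4: $1,283.26 +$25.67 interest = $1,308.93; pay $587.75 → $721.18
Payment period 5: $721.18 +$14.42 interest = $735.60; pay $649.44 → $86.16

$86.16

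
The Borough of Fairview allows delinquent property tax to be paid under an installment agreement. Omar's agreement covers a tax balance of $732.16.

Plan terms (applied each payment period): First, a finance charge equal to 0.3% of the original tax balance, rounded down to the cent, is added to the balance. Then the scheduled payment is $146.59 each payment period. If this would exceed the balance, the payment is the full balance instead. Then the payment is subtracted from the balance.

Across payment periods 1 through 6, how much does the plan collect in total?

Payment period 1: opening $732.16; interest $2.19 → $734.35; payment $146.59; balance $587.76
Payment period 2: opening $587.76; interest $2.19 → $589.95; payment $146.59; balance $443.36
Payment period 3: opening $443.36; interest $2.19 → $445.55; payment $146.59; balance $298.96
Payment period 4: opening $298.96; interest $2.19 → $301.15; payment $146.59; balance $154.56
Payment period 5: opening $154.56; interest $2.19 → $156.75; payment $146.59; balance $10.16
Payment period 6: opening $10.16; interest $2.19 → $12.35; payment $12.35; balance $0.00
Total paid: $745.30

$745.30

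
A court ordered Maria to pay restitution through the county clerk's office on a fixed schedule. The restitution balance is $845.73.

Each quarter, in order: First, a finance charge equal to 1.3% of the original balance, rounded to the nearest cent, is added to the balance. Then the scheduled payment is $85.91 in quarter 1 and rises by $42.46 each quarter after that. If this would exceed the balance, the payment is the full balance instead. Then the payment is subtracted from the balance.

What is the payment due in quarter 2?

$128.37

Quarter 1: $845.73 +$10.99 interest = $856.72; pay $85.91 → $770.81
Quarter 2: $770.81 +$10.99 interest = $781.80; pay $128.37 → $653.43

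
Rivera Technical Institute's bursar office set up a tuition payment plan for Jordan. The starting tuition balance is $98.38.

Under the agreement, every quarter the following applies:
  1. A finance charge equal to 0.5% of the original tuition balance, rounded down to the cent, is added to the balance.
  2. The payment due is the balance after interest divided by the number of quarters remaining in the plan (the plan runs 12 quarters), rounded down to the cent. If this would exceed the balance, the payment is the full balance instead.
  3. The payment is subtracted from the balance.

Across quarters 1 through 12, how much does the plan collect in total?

$104.26

# | Opening | Interest | Payment | End bal
1 | $98.38 | $0.49 | $8.23 | $90.64
2 | $90.64 | $0.49 | $8.28 | $82.85
3 | $82.85 | $0.49 | $8.33 | $75.01
4 | $75.01 | $0.49 | $8.38 | $67.12
5 | $67.12 | $0.49 | $8.45 | $59.16
6 | $59.16 | $0.49 | $8.52 | $51.13
7 | $51.13 | $0.49 | $8.60 | $43.02
8 | $43.02 | $0.49 | $8.70 | $34.81
9 | $34.81 | $0.49 | $8.82 | $26.48
10 | $26.48 | $0.49 | $8.99 | $17.98
11 | $17.98 | $0.49 | $9.23 | $9.24
12 | $9.24 | $0.49 | $9.73 | $0.00
Total paid: $104.26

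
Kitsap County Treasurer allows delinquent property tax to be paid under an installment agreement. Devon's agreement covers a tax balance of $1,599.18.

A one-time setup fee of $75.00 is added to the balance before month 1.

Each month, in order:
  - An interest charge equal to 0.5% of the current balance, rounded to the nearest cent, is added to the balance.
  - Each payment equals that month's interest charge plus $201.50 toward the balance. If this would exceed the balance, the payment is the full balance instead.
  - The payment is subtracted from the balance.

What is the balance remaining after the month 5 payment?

Month 1: $1,674.18 +$8.37 interest = $1,682.55; pay $209.87 → $1,472.68
Month 2: $1,472.68 +$7.36 interest = $1,480.04; pay $208.86 → $1,271.18
Month 3: $1,271.18 +$6.36 interest = $1,277.54; pay $207.86 → $1,069.68
Month 4: $1,069.68 +$5.35 interest = $1,075.03; pay $206.85 → $868.18
Month 5: $868.18 +$4.34 interest = $872.52; pay $205.84 → $666.68

$666.68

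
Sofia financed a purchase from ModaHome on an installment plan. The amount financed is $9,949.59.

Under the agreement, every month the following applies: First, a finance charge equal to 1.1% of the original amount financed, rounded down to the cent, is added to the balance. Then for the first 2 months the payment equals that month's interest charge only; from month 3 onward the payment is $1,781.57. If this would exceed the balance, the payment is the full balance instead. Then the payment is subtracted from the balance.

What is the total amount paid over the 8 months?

$10,825.11

Month 1: $9,949.59 +$109.44 interest = $10,059.03; pay $109.44 → $9,949.59
Month 2: $9,949.59 +$109.44 interest = $10,059.03; pay $109.44 → $9,949.59
Month 3: $9,949.59 +$109.44 interest = $10,059.03; pay $1,781.57 → $8,277.46
Month 4: $8,277.46 +$109.44 interest = $8,386.90; pay $1,781.57 → $6,605.33
Month 5: $6,605.33 +$109.44 interest = $6,714.77; pay $1,781.57 → $4,933.20
Month 6: $4,933.20 +$109.44 interest = $5,042.64; pay $1,781.57 → $3,261.07
Month 7: $3,261.07 +$109.44 interest = $3,370.51; pay $1,781.57 → $1,588.94
Month 8: $1,588.94 +$109.44 interest = $1,698.38; pay $1,698.38 → $0.00
Total paid: $10,825.11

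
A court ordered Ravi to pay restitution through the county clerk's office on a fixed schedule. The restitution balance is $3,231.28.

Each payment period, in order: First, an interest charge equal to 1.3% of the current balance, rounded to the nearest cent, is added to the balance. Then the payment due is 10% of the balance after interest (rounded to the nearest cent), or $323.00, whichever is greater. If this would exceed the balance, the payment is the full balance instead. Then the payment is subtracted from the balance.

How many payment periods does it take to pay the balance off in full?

Payment period 1: opening $3,231.28; interest $42.01 → $3,273.29; payment $327.33; balance $2,945.96
Payment period 2: opening $2,945.96; interest $38.30 → $2,984.26; payment $323.00; balance $2,661.26
Payment period 3: opening $2,661.26; interest $34.60 → $2,695.86; payment $323.00; balance $2,372.86
Payment period 4: opening $2,372.86; interest $30.85 → $2,403.71; payment $323.00; balance $2,080.71
Payment period 5: opening $2,080.71; interest $27.05 → $2,107.76; payment $323.00; balance $1,784.76
Payment period 6: opening $1,784.76; interest $23.20 → $1,807.96; payment $323.00; balance $1,484.96
Payment period 7: opening $1,484.96; interest $19.30 → $1,504.26; payment $323.00; balance $1,181.26
Payment period 8: opening $1,181.26; interest $15.36 → $1,196.62; payment $323.00; balance $873.62
Payment period 9: opening $873.62; interest $11.36 → $884.98; payment $323.00; balance $561.98
Payment period 10: opening $561.98; interest $7.31 → $569.29; payment $323.00; balance $246.29
Payment period 11: opening $246.29; interest $3.20 → $249.49; payment $249.49; balance $0.00
Balance reaches $0.00 in payment period 11.

11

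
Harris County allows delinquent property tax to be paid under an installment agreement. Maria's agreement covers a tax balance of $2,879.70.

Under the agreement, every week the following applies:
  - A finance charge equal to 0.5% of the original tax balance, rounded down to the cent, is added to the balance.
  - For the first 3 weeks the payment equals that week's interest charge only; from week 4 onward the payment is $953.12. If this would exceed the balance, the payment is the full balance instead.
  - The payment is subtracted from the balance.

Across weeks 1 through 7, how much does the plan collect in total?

# | Opening | Interest | Payment | End bal
1 | $2,879.70 | $14.39 | $14.39 | $2,879.70
2 | $2,879.70 | $14.39 | $14.39 | $2,879.70
3 | $2,879.70 | $14.39 | $14.39 | $2,879.70
4 | $2,879.70 | $14.39 | $953.12 | $1,940.97
5 | $1,940.97 | $14.39 | $953.12 | $1,002.24
6 | $1,002.24 | $14.39 | $953.12 | $63.51
7 | $63.51 | $14.39 | $77.90 | $0.00
Total paid: $2,980.43

$2,980.43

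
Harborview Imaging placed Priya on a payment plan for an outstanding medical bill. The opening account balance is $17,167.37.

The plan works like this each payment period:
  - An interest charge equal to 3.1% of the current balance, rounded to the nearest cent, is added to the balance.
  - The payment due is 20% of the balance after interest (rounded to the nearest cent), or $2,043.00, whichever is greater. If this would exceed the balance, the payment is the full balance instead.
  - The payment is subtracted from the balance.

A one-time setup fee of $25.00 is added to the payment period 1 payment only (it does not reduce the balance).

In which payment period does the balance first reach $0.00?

9

Payment period 1: $17,167.37 +$532.19 interest = $17,699.56; pay $3,539.91 (+ $25.00 fee) → $14,159.65
Payment period 2: $14,159.65 +$438.95 interest = $14,598.60; pay $2,919.72 → $11,678.88
Payment period 3: $11,678.88 +$362.05 interest = $12,040.93; pay $2,408.19 → $9,632.74
Payment period 4: $9,632.74 +$298.61 interest = $9,931.35; pay $2,043.00 → $7,888.35
Payment period 5: $7,888.35 +$244.54 interest = $8,132.89; pay $2,043.00 → $6,089.89
Payment period 6: $6,089.89 +$188.79 interest = $6,278.68; pay $2,043.00 → $4,235.68
Payment period 7: $4,235.68 +$131.31 interest = $4,366.99; pay $2,043.00 → $2,323.99
Payment period 8: $2,323.99 +$72.04 interest = $2,396.03; pay $2,043.00 → $353.03
Payment period 9: $353.03 +$10.94 interest = $363.97; pay $363.97 → $0.00
Balance reaches $0.00 in payment period 9.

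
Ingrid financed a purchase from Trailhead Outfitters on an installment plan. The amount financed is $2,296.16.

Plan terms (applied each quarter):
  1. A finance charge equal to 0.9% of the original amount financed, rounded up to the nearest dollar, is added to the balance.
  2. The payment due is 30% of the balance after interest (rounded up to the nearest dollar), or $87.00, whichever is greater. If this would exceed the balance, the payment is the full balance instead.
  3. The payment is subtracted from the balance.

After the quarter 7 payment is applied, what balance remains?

Quarter 1: opening $2,296.16; interest $21.00 → $2,317.16; payment $696.00; balance $1,621.16
Quarter 2: opening $1,621.16; interest $21.00 → $1,642.16; payment $493.00; balance $1,149.16
Quarter 3: opening $1,149.16; interest $21.00 → $1,170.16; payment $352.00; balance $818.16
Quarter 4: opening $818.16; interest $21.00 → $839.16; payment $252.00; balance $587.16
Quarter 5: opening $587.16; interest $21.00 → $608.16; payment $183.00; balance $425.16
Quarter 6: opening $425.16; interest $21.00 → $446.16; payment $134.00; balance $312.16
Quarter 7: opening $312.16; interest $21.00 → $333.16; payment $100.00; balance $233.16

$233.16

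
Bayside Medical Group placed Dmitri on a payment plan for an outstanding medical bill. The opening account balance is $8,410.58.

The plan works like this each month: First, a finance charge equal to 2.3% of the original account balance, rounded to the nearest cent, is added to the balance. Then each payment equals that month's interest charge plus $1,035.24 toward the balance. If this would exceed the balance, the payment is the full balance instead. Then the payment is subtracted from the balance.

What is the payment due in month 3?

# | Opening | Interest | Payment | End bal
1 | $8,410.58 | $193.44 | $1,228.68 | $7,375.34
2 | $7,375.34 | $193.44 | $1,228.68 | $6,340.10
3 | $6,340.10 | $193.44 | $1,228.68 | $5,304.86

$1,228.68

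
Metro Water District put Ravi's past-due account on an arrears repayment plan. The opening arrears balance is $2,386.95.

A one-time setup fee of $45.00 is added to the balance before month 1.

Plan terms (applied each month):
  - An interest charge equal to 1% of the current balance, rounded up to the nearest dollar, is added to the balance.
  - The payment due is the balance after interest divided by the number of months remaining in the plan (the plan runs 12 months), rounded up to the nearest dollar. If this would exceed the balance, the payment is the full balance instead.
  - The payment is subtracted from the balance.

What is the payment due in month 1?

# | Opening | Interest | Payment | End bal
1 | $2,431.95 | $25.00 | $205.00 | $2,251.95

$205.00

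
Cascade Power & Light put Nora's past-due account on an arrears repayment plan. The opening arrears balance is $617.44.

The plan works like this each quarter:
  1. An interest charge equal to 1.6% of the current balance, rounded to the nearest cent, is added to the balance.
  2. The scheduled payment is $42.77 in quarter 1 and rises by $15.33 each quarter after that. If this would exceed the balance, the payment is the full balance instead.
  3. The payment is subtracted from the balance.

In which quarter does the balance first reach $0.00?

Quarter 1: $617.44 +$9.88 interest = $627.32; pay $42.77 → $584.55
Quarter 2: $584.55 +$9.35 interest = $593.90; pay $58.10 → $535.80
Quarter 3: $535.80 +$8.57 interest = $544.37; pay $73.43 → $470.94
Quarter 4: $470.94 +$7.54 interest = $478.48; pay $88.76 → $389.72
Quarter 5: $389.72 +$6.24 interest = $395.96; pay $104.09 → $291.87
Quarter 6: $291.87 +$4.67 interest = $296.54; pay $119.42 → $177.12
Quarter 7: $177.12 +$2.83 interest = $179.95; pay $134.75 → $45.20
Quarter 8: $45.20 +$0.72 interest = $45.92; pay $45.92 → $0.00
Balance reaches $0.00 in quarter 8.

8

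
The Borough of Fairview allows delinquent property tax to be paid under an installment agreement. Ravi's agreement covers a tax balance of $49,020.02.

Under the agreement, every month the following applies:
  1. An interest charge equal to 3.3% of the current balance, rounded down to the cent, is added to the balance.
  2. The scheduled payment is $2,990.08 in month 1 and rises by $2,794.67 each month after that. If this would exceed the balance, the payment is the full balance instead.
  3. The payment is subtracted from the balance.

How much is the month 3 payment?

$8,579.42

Month 1: $49,020.02 +$1,617.66 interest = $50,637.68; pay $2,990.08 → $47,647.60
Month 2: $47,647.60 +$1,572.37 interest = $49,219.97; pay $5,784.75 → $43,435.22
Month 3: $43,435.22 +$1,433.36 interest = $44,868.58; pay $8,579.42 → $36,289.16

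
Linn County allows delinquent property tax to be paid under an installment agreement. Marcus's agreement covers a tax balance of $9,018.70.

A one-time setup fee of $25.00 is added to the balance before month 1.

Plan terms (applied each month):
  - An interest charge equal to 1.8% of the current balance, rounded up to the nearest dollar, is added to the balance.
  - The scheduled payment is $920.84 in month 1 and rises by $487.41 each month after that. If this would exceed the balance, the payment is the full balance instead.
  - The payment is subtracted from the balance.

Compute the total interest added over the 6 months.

$592.00

Month 1: $9,043.70 +$163.00 interest = $9,206.70; pay $920.84 → $8,285.86
Month 2: $8,285.86 +$150.00 interest = $8,435.86; pay $1,408.25 → $7,027.61
Month 3: $7,027.61 +$127.00 interest = $7,154.61; pay $1,895.66 → $5,258.95
Month 4: $5,258.95 +$95.00 interest = $5,353.95; pay $2,383.07 → $2,970.88
Month 5: $2,970.88 +$54.00 interest = $3,024.88; pay $2,870.48 → $154.40
Month 6: $154.40 +$3.00 interest = $157.40; pay $157.40 → $0.00
Total interest: $163.00 + $150.00 + $127.00 + $95.00 + $54.00 + $3.00 = $592.00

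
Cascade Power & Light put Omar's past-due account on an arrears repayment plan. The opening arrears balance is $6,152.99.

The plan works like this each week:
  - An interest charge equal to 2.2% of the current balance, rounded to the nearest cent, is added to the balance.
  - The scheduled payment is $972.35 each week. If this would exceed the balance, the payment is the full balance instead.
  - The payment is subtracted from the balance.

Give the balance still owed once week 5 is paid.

$1,779.83

Week 1: opening $6,152.99; interest $135.37 → $6,288.36; payment $972.35; balance $5,316.01
Week 2: opening $5,316.01; interest $116.95 → $5,432.96; payment $972.35; balance $4,460.61
Week 3: opening $4,460.61; interest $98.13 → $4,558.74; payment $972.35; balance $3,586.39
Week 4: opening $3,586.39; interest $78.90 → $3,665.29; payment $972.35; balance $2,692.94
Week 5: opening $2,692.94; interest $59.24 → $2,752.18; payment $972.35; balance $1,779.83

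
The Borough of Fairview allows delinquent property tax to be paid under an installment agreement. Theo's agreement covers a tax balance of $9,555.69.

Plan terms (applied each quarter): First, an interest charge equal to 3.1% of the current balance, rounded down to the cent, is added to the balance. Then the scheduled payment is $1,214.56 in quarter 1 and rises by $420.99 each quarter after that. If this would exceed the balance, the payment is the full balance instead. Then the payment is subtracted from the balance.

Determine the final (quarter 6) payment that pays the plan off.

# | Opening | Interest | Payment | End bal
1 | $9,555.69 | $296.22 | $1,214.56 | $8,637.35
2 | $8,637.35 | $267.75 | $1,635.55 | $7,269.55
3 | $7,269.55 | $225.35 | $2,056.54 | $5,438.36
4 | $5,438.36 | $168.58 | $2,477.53 | $3,129.41
5 | $3,129.41 | $97.01 | $2,898.52 | $327.90
6 | $327.90 | $10.16 | $338.06 | $0.00

$338.06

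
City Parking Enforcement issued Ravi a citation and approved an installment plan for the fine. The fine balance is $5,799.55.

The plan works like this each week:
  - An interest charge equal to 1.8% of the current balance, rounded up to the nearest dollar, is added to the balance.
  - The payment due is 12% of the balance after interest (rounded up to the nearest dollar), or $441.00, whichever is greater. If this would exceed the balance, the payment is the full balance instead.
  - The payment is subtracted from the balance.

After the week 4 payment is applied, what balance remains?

Week 1: $5,799.55 +$105.00 interest = $5,904.55; pay $709.00 → $5,195.55
Week 2: $5,195.55 +$94.00 interest = $5,289.55; pay $635.00 → $4,654.55
Week 3: $4,654.55 +$84.00 interest = $4,738.55; pay $569.00 → $4,169.55
Week 4: $4,169.55 +$76.00 interest = $4,245.55; pay $510.00 → $3,735.55

$3,735.55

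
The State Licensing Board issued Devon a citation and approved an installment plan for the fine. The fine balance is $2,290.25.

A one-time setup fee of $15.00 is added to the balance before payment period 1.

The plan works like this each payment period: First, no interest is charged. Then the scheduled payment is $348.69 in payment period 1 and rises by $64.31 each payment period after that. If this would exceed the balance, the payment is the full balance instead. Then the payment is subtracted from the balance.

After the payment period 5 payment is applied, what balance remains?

$0.00

# | Opening | Payment | End bal
1 | $2,305.25 | $348.69 | $1,956.56
2 | $1,956.56 | $413.00 | $1,543.56
3 | $1,543.56 | $477.31 | $1,066.25
4 | $1,066.25 | $541.62 | $524.63
5 | $524.63 | $524.63 | $0.00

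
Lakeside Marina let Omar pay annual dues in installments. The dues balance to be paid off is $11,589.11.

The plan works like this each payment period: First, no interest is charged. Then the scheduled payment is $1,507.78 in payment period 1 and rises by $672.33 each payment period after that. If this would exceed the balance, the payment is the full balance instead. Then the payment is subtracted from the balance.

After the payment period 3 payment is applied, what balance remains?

Payment period 1: $11,589.11 − $1,507.78 → $10,081.33
Payment period 2: $10,081.33 − $2,180.11 → $7,901.22
Payment period 3: $7,901.22 − $2,852.44 → $5,048.78

$5,048.78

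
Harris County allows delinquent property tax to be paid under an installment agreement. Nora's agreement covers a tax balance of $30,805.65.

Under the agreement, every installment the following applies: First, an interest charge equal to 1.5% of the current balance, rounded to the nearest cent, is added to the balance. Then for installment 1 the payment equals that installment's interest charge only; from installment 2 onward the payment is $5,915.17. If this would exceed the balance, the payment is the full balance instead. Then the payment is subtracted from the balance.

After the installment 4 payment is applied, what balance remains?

$14,199.78

# | Opening | Interest | Payment | End bal
1 | $30,805.65 | $462.08 | $462.08 | $30,805.65
2 | $30,805.65 | $462.08 | $5,915.17 | $25,352.56
3 | $25,352.56 | $380.29 | $5,915.17 | $19,817.68
4 | $19,817.68 | $297.27 | $5,915.17 | $14,199.78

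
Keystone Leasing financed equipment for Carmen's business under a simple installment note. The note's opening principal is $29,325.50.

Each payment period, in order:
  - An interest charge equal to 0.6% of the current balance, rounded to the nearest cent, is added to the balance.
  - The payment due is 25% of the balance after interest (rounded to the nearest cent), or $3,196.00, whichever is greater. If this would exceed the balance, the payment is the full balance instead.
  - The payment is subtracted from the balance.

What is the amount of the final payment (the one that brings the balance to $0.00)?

# | Opening | Interest | Payment | End bal
1 | $29,325.50 | $175.95 | $7,375.36 | $22,126.09
2 | $22,126.09 | $132.76 | $5,564.71 | $16,694.14
3 | $16,694.14 | $100.16 | $4,198.58 | $12,595.72
4 | $12,595.72 | $75.57 | $3,196.00 | $9,475.29
5 | $9,475.29 | $56.85 | $3,196.00 | $6,336.14
6 | $6,336.14 | $38.02 | $3,196.00 | $3,178.16
7 | $3,178.16 | $19.07 | $3,196.00 | $1.23
8 | $1.23 | $0.01 | $1.24 | $0.00

$1.24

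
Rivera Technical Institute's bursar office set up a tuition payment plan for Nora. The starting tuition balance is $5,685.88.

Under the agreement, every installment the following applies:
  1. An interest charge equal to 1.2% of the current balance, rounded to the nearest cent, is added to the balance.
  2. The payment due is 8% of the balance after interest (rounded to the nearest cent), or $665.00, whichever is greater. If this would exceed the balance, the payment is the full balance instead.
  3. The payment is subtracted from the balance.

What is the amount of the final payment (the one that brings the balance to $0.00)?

Installment 1: $5,685.88 +$68.23 interest = $5,754.11; pay $665.00 → $5,089.11
Installment 2: $5,089.11 +$61.07 interest = $5,150.18; pay $665.00 → $4,485.18
Installment 3: $4,485.18 +$53.82 interest = $4,539.00; pay $665.00 → $3,874.00
Installment 4: $3,874.00 +$46.49 interest = $3,920.49; pay $665.00 → $3,255.49
Installment 5: $3,255.49 +$39.07 interest = $3,294.56; pay $665.00 → $2,629.56
Installment 6: $2,629.56 +$31.55 interest = $2,661.11; pay $665.00 → $1,996.11
Installment 7: $1,996.11 +$23.95 interest = $2,020.06; pay $665.00 → $1,355.06
Installment 8: $1,355.06 +$16.26 interest = $1,371.32; pay $665.00 → $706.32
Installment 9: $706.32 +$8.48 interest = $714.80; pay $665.00 → $49.80
Installment 10: $49.80 +$0.60 interest = $50.40; pay $50.40 → $0.00

$50.40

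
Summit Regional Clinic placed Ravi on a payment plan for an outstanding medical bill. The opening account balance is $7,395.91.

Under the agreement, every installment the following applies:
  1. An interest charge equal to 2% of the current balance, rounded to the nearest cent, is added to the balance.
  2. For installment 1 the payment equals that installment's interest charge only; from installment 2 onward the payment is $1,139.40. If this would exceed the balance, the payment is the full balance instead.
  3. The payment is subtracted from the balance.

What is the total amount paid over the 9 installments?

Installment 1: $7,395.91 +$147.92 interest = $7,543.83; pay $147.92 → $7,395.91
Installment 2: $7,395.91 +$147.92 interest = $7,543.83; pay $1,139.40 → $6,404.43
Installment 3: $6,404.43 +$128.09 interest = $6,532.52; pay $1,139.40 → $5,393.12
Installment 4: $5,393.12 +$107.86 interest = $5,500.98; pay $1,139.40 → $4,361.58
Installment 5: $4,361.58 +$87.23 interest = $4,448.81; pay $1,139.40 → $3,309.41
Installment 6: $3,309.41 +$66.19 interest = $3,375.60; pay $1,139.40 → $2,236.20
Installment 7: $2,236.20 +$44.72 interest = $2,280.92; pay $1,139.40 → $1,141.52
Installment 8: $1,141.52 +$22.83 interest = $1,164.35; pay $1,139.40 → $24.95
Installment 9: $24.95 +$0.50 interest = $25.45; pay $25.45 → $0.00
Total paid: $8,149.17

$8,149.17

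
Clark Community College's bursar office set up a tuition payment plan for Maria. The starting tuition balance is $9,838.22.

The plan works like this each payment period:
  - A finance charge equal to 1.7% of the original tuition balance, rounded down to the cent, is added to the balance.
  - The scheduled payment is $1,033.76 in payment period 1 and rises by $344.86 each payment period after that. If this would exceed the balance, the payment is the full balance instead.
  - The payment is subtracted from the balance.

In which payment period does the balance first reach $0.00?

6

Payment period 1: $9,838.22 +$167.24 interest = $10,005.46; pay $1,033.76 → $8,971.70
Payment period 2: $8,971.70 +$167.24 interest = $9,138.94; pay $1,378.62 → $7,760.32
Payment period 3: $7,760.32 +$167.24 interest = $7,927.56; pay $1,723.48 → $6,204.08
Payment period 4: $6,204.08 +$167.24 interest = $6,371.32; pay $2,068.34 → $4,302.98
Payment period 5: $4,302.98 +$167.24 interest = $4,470.22; pay $2,413.20 → $2,057.02
Payment period 6: $2,057.02 +$167.24 interest = $2,224.26; pay $2,224.26 → $0.00
Balance reaches $0.00 in payment period 6.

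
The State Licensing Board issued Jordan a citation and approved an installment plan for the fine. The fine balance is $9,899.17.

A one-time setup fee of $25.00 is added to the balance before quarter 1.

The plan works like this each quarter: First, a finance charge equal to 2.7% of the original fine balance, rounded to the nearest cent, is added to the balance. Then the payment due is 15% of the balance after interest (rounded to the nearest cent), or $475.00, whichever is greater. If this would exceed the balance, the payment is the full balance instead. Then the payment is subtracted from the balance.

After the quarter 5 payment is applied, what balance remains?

Quarter 1: $9,924.17 +$267.28 interest = $10,191.45; pay $1,528.72 → $8,662.73
Quarter 2: $8,662.73 +$267.28 interest = $8,930.01; pay $1,339.50 → $7,590.51
Quarter 3: $7,590.51 +$267.28 interest = $7,857.79; pay $1,178.67 → $6,679.12
Quarter 4: $6,679.12 +$267.28 interest = $6,946.40; pay $1,041.96 → $5,904.44
Quarter 5: $5,904.44 +$267.28 interest = $6,171.72; pay $925.76 → $5,245.96

$5,245.96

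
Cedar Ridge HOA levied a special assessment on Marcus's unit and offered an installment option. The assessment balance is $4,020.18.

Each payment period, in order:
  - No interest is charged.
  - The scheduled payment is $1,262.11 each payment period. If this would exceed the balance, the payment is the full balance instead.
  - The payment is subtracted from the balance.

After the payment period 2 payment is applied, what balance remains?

$1,495.96

Payment period 1: $4,020.18 − $1,262.11 → $2,758.07
Payment period 2: $2,758.07 − $1,262.11 → $1,495.96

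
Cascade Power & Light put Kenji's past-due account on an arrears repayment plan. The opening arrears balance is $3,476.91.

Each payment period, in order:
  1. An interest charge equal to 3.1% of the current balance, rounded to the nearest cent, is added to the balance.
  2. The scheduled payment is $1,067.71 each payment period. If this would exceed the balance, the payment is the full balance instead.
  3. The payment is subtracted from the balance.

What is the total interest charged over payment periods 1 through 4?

Payment period 1: opening $3,476.91; interest $107.78 → $3,584.69; payment $1,067.71; balance $2,516.98
Payment period 2: opening $2,516.98; interest $78.03 → $2,595.01; payment $1,067.71; balance $1,527.30
Payment period 3: opening $1,527.30; interest $47.35 → $1,574.65; payment $1,067.71; balance $506.94
Payment period 4: opening $506.94; interest $15.72 → $522.66; payment $522.66; balance $0.00
Total interest: $107.78 + $78.03 + $47.35 + $15.72 = $248.88

$248.88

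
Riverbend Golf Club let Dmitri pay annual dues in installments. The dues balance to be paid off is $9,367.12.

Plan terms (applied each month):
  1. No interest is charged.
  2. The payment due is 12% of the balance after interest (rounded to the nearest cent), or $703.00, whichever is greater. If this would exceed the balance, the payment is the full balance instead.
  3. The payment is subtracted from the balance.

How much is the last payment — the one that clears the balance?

$696.42

Month 1: $9,367.12 − $1,124.05 → $8,243.07
Month 2: $8,243.07 − $989.17 → $7,253.90
Month 3: $7,253.90 − $870.47 → $6,383.43
Month 4: $6,383.43 − $766.01 → $5,617.42
Month 5: $5,617.42 − $703.00 → $4,914.42
Month 6: $4,914.42 − $703.00 → $4,211.42
Month 7: $4,211.42 − $703.00 → $3,508.42
Month 8: $3,508.42 − $703.00 → $2,805.42
Month 9: $2,805.42 − $703.00 → $2,102.42
Month 10: $2,102.42 − $703.00 → $1,399.42
Month 11: $1,399.42 − $703.00 → $696.42
Month 12: $696.42 − $696.42 → $0.00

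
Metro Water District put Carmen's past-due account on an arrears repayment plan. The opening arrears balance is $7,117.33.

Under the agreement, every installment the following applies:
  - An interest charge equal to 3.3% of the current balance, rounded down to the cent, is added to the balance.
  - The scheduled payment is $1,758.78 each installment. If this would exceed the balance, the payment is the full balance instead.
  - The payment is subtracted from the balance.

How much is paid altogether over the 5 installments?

Installment 1: opening $7,117.33; interest $234.87 → $7,352.20; payment $1,758.78; balance $5,593.42
Installment 2: opening $5,593.42; interest $184.58 → $5,778.00; payment $1,758.78; balance $4,019.22
Installment 3: opening $4,019.22; interest $132.63 → $4,151.85; payment $1,758.78; balance $2,393.07
Installment 4: opening $2,393.07; interest $78.97 → $2,472.04; payment $1,758.78; balance $713.26
Installment 5: opening $713.26; interest $23.53 → $736.79; payment $736.79; balance $0.00
Total paid: $7,771.91

$7,771.91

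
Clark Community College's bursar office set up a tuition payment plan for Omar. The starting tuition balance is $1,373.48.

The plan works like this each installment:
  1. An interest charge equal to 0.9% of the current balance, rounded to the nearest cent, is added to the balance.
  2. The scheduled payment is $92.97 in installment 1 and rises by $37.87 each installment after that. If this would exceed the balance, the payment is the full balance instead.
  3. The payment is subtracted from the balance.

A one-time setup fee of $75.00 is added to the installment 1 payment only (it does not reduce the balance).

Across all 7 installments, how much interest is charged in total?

$59.03

# | Opening | Interest | Payment | Fee | End bal
1 | $1,373.48 | $12.36 | $92.97 | $75.00 | $1,292.87
2 | $1,292.87 | $11.64 | $130.84 | — | $1,173.67
3 | $1,173.67 | $10.56 | $168.71 | — | $1,015.52
4 | $1,015.52 | $9.14 | $206.58 | — | $818.08
5 | $818.08 | $7.36 | $244.45 | — | $580.99
6 | $580.99 | $5.23 | $282.32 | — | $303.90
7 | $303.90 | $2.74 | $306.64 | — | $0.00
Total interest: $12.36 + $11.64 + $10.56 + $9.14 + $7.36 + $5.23 + $2.74 = $59.03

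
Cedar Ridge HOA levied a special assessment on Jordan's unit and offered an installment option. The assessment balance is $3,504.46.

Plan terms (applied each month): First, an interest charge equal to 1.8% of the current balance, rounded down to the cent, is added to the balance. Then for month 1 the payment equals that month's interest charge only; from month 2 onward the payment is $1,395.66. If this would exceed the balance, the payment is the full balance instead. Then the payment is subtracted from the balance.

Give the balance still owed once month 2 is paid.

Month 1: opening $3,504.46; interest $63.08 → $3,567.54; payment $63.08; balance $3,504.46
Month 2: opening $3,504.46; interest $63.08 → $3,567.54; payment $1,395.66; balance $2,171.88

$2,171.88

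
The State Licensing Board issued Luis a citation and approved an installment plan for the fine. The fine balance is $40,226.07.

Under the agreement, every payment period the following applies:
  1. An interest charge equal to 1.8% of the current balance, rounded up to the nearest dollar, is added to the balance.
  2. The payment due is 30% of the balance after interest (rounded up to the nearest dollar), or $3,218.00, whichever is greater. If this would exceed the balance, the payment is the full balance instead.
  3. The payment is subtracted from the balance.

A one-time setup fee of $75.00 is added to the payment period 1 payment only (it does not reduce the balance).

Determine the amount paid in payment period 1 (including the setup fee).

$12,361.00

# | Opening | Interest | Payment | Fee | End bal
1 | $40,226.07 | $725.00 | $12,286.00 | $75.00 | $28,665.07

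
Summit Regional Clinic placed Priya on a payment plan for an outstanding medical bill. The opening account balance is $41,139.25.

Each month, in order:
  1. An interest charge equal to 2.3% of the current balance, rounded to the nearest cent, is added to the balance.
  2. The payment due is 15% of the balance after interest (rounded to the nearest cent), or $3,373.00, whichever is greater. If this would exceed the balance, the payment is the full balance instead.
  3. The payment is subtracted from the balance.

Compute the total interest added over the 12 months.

$5,483.25

Month 1: $41,139.25 +$946.20 interest = $42,085.45; pay $6,312.82 → $35,772.63
Month 2: $35,772.63 +$822.77 interest = $36,595.40; pay $5,489.31 → $31,106.09
Month 3: $31,106.09 +$715.44 interest = $31,821.53; pay $4,773.23 → $27,048.30
Month 4: $27,048.30 +$622.11 interest = $27,670.41; pay $4,150.56 → $23,519.85
Month 5: $23,519.85 +$540.96 interest = $24,060.81; pay $3,609.12 → $20,451.69
Month 6: $20,451.69 +$470.39 interest = $20,922.08; pay $3,373.00 → $17,549.08
Month 7: $17,549.08 +$403.63 interest = $17,952.71; pay $3,373.00 → $14,579.71
Month 8: $14,579.71 +$335.33 interest = $14,915.04; pay $3,373.00 → $11,542.04
Month 9: $11,542.04 +$265.47 interest = $11,807.51; pay $3,373.00 → $8,434.51
Month 10: $8,434.51 +$193.99 interest = $8,628.50; pay $3,373.00 → $5,255.50
Month 11: $5,255.50 +$120.88 interest = $5,376.38; pay $3,373.00 → $2,003.38
Month 12: $2,003.38 +$46.08 interest = $2,049.46; pay $2,049.46 → $0.00
Total interest: $946.20 + $822.77 + $715.44 + $622.11 + $540.96 + $470.39 + $403.63 + $335.33 + $265.47 + $193.99 + $120.88 + $46.08 = $5,483.25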